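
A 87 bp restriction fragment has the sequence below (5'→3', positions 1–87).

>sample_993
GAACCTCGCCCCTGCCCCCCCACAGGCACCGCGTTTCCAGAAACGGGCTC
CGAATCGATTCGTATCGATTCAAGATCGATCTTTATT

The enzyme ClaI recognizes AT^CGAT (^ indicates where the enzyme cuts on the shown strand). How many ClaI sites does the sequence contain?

ATCGAT occurs starting at positions 54, 64, 75.
ClaI cuts at 3 sites.

3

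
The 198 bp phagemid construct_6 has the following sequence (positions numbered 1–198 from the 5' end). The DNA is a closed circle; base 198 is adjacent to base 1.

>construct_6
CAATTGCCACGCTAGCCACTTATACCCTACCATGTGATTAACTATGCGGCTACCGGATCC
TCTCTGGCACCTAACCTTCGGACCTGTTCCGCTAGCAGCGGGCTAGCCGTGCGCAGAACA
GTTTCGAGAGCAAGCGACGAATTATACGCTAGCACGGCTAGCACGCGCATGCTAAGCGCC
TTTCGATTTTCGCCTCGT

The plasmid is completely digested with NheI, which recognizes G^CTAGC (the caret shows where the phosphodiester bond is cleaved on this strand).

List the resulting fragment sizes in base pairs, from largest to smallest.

NheI sites (GCTAGC) start at positions 11, 91, 102, 148, 157.
NheI cuts after the first base of each site, so after positions 11, 91, 102, 148, 157.
Circular molecule, 5 cuts → 5 fragments:
  12–91 → 80 bp
  92–102 → 11 bp
  103–148 → 46 bp
  149–157 → 9 bp
  158–198 then 1–11 → 41 + 11 = 52 bp
Sorted largest to smallest: 80, 52, 46, 11, 9 bp.

80, 52, 46, 11, 9 bp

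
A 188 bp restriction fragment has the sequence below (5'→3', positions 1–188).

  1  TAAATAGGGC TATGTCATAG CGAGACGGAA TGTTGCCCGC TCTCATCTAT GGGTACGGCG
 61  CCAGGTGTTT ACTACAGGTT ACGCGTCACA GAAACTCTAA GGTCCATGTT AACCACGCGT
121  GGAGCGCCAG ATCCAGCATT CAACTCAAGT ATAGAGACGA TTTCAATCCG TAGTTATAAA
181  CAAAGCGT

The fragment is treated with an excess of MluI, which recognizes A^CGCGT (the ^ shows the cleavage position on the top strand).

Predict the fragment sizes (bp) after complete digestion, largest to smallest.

MluI sites (ACGCGT) start at positions 81, 115.
MluI cuts after the first base of each site, so after positions 81, 115.
Linear molecule, 2 cuts → 3 fragments:
  1–81 → 81 bp
  82–115 → 34 bp
  116–188 → 73 bp
Sorted largest to smallest: 81, 73, 34 bp.

81, 73, 34 bp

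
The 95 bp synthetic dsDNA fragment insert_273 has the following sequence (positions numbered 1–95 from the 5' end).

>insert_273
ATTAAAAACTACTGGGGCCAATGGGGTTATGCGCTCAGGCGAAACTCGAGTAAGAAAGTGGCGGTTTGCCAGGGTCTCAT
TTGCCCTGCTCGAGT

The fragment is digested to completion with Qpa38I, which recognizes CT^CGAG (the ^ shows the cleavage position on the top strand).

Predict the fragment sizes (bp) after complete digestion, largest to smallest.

Qpa38I sites (CTCGAG) start at positions 45, 89.
Qpa38I cuts after base 2 of each site, so after positions 46, 90.
Linear molecule, 2 cuts → 3 fragments:
  1–46 → 46 bp
  47–90 → 44 bp
  91–95 → 5 bp
Sorted largest to smallest: 46, 44, 5 bp.

46, 44, 5 bp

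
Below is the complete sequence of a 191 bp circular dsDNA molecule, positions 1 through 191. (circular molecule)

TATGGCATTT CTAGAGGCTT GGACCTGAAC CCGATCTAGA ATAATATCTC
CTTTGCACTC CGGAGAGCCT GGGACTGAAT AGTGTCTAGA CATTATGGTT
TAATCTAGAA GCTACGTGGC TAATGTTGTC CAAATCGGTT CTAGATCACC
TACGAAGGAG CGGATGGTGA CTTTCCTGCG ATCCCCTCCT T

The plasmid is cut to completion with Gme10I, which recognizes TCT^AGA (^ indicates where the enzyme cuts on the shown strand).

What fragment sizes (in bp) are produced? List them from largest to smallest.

Gme10I sites (TCTAGA) start at positions 10, 35, 85, 104, 140.
Gme10I cuts after base 3 of each site, so after positions 12, 37, 87, 106, 142.
Circular molecule, 5 cuts → 5 fragments:
  13–37 → 25 bp
  38–87 → 50 bp
  88–106 → 19 bp
  107–142 → 36 bp
  143–191 then 1–12 → 49 + 12 = 61 bp
Sorted largest to smallest: 61, 50, 36, 25, 19 bp.

61, 50, 36, 25, 19 bp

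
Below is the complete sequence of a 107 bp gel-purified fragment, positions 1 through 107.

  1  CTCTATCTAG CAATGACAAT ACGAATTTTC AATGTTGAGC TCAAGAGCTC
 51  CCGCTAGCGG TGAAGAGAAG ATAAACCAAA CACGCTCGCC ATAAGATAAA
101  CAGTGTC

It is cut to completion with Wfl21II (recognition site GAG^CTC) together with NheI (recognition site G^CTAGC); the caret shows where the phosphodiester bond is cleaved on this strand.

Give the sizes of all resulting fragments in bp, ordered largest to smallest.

54, 39, 8, 6 bp

Wfl21II sites (GAGCTC) start at positions 37, 45.
Wfl21II cuts after base 3 of each site, so after positions 39, 47.
The NheI site (GCTAGC) starts at position 53.
NheI cuts after the first base of each site, so after position 53.
Combined cut positions: 39, 47, 53.
Linear molecule, 3 cuts → 4 fragments:
  1–39 → 39 bp
  40–47 → 8 bp
  48–53 → 6 bp
  54–107 → 54 bp
Sorted largest to smallest: 54, 39, 8, 6 bp.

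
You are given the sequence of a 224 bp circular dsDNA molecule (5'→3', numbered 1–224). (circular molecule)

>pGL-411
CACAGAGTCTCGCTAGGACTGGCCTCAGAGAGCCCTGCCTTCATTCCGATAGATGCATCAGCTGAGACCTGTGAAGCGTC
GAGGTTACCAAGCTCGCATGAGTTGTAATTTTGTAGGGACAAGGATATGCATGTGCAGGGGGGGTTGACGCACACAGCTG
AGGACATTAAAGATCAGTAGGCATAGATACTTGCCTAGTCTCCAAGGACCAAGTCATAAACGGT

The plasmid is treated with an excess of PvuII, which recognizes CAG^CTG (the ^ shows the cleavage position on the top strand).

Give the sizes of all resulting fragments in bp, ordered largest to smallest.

PvuII sites (CAGCTG) start at positions 59, 155.
PvuII cuts after base 3 of each site, so after positions 61, 157.
Circular molecule, 2 cuts → 2 fragments:
  62–157 → 96 bp
  158–224 then 1–61 → 67 + 61 = 128 bp
Sorted largest to smallest: 128, 96 bp.

128, 96 bp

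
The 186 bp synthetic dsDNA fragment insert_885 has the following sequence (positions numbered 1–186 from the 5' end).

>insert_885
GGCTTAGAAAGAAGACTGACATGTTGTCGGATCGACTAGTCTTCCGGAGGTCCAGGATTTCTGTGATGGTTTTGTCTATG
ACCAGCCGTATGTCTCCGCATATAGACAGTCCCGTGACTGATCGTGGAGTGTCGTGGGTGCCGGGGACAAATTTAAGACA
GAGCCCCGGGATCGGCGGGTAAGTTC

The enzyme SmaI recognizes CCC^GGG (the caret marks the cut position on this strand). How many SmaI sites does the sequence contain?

1

CCCGGG occurs starting at position 165.
SmaI cuts at 1 site.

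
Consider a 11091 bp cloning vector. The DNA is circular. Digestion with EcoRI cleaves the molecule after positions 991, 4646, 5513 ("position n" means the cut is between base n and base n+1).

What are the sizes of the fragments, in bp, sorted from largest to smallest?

6569, 3655, 867 bp

Circular molecule, 3 cuts → 3 fragments:
  4646 − 991 = 3655 bp
  5513 − 4646 = 867 bp
  wrap: 11091 − 5513 + 991 = 6569 bp
Sorted largest to smallest: 6569, 3655, 867 bp.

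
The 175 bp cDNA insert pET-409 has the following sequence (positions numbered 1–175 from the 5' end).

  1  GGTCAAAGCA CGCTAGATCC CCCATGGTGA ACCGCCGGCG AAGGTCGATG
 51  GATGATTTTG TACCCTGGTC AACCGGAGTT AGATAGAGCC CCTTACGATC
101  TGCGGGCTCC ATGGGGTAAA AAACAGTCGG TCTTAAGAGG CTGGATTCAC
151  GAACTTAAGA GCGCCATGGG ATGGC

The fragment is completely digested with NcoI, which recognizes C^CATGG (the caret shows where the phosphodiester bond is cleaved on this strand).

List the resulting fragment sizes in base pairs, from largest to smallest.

87, 55, 22, 11 bp

NcoI sites (CCATGG) start at positions 22, 109, 164.
NcoI cuts after the first base of each site, so after positions 22, 109, 164.
Linear molecule, 3 cuts → 4 fragments:
  1–22 → 22 bp
  23–109 → 87 bp
  110–164 → 55 bp
  165–175 → 11 bp
Sorted largest to smallest: 87, 55, 22, 11 bp.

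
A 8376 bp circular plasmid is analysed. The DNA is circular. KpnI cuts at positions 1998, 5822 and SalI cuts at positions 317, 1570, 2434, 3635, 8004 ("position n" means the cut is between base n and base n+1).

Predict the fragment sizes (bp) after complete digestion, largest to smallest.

2187, 2182, 1253, 1201, 689, 436, 428 bp

Combined cut positions (sorted): 317, 1570, 1998, 2434, 3635, 5822, 8004.
Circular molecule, 7 cuts → 7 fragments:
  1570 − 317 = 1253 bp
  1998 − 1570 = 428 bp
  2434 − 1998 = 436 bp
  3635 − 2434 = 1201 bp
  5822 − 3635 = 2187 bp
  8004 − 5822 = 2182 bp
  wrap: 8376 − 8004 + 317 = 689 bp
Sorted largest to smallest: 2187, 2182, 1253, 1201, 689, 436, 428 bp.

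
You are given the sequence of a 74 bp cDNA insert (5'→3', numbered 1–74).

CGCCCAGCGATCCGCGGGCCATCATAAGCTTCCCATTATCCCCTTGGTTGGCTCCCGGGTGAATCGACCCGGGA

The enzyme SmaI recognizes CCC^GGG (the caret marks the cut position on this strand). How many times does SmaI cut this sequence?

CCCGGG occurs starting at positions 54, 68.
SmaI cuts at 2 sites.

2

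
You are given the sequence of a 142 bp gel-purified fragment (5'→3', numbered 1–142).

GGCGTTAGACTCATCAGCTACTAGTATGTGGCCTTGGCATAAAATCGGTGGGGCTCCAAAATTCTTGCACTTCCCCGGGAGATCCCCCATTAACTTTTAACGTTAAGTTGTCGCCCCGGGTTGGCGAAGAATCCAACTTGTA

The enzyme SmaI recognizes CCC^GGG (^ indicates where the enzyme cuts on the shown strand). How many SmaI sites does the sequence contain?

CCCGGG occurs starting at positions 74, 115.
SmaI cuts at 2 sites.

2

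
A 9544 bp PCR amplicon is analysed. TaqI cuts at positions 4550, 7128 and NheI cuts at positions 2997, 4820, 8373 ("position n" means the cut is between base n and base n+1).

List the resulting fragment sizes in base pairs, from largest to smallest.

Combined cut positions (sorted): 2997, 4550, 4820, 7128, 8373.
Linear molecule, 5 cuts → 6 fragments:
  2997 − 0 = 2997 bp
  4550 − 2997 = 1553 bp
  4820 − 4550 = 270 bp
  7128 − 4820 = 2308 bp
  8373 − 7128 = 1245 bp
  9544 − 8373 = 1171 bp
Sorted largest to smallest: 2997, 2308, 1553, 1245, 1171, 270 bp.

2997, 2308, 1553, 1245, 1171, 270 bp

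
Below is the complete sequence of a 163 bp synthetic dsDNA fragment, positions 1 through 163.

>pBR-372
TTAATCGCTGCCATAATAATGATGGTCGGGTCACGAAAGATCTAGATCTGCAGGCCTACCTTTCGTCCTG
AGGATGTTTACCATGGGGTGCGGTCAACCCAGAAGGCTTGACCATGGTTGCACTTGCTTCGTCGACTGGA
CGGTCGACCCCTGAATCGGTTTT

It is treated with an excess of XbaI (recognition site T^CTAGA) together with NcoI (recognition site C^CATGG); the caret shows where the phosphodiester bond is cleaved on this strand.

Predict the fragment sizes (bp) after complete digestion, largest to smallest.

The XbaI site (TCTAGA) starts at position 41.
XbaI cuts after the first base of each site, so after position 41.
NcoI sites (CCATGG) start at positions 81, 112.
NcoI cuts after the first base of each site, so after positions 81, 112.
Combined cut positions: 41, 81, 112.
Linear molecule, 3 cuts → 4 fragments:
  1–41 → 41 bp
  42–81 → 40 bp
  82–112 → 31 bp
  113–163 → 51 bp
Sorted largest to smallest: 51, 41, 40, 31 bp.

51, 41, 40, 31 bp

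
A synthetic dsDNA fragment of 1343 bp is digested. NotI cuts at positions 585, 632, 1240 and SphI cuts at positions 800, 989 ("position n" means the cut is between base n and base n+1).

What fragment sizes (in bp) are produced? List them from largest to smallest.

Combined cut positions (sorted): 585, 632, 800, 989, 1240.
Linear molecule, 5 cuts → 6 fragments:
  585 − 0 = 585 bp
  632 − 585 = 47 bp
  800 − 632 = 168 bp
  989 − 800 = 189 bp
  1240 − 989 = 251 bp
  1343 − 1240 = 103 bp
Sorted largest to smallest: 585, 251, 189, 168, 103, 47 bp.

585, 251, 189, 168, 103, 47 bp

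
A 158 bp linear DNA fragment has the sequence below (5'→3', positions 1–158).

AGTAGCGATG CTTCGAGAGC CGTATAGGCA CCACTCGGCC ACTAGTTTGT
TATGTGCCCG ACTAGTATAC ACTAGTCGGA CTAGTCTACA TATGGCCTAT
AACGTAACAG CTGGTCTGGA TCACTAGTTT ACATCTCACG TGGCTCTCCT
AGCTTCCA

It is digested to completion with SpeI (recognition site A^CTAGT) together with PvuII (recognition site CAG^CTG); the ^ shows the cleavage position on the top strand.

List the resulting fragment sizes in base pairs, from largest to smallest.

41, 35, 30, 20, 13, 10, 9 bp

SpeI sites (ACTAGT) start at positions 41, 61, 71, 80, 123.
SpeI cuts after the first base of each site, so after positions 41, 61, 71, 80, 123.
The PvuII site (CAGCTG) starts at position 108.
PvuII cuts after base 3 of each site, so after position 110.
Combined cut positions: 41, 61, 71, 80, 110, 123.
Linear molecule, 6 cuts → 7 fragments:
  1–41 → 41 bp
  42–61 → 20 bp
  62–71 → 10 bp
  72–80 → 9 bp
  81–110 → 30 bp
  111–123 → 13 bp
  124–158 → 35 bp
Sorted largest to smallest: 41, 35, 30, 20, 13, 10, 9 bp.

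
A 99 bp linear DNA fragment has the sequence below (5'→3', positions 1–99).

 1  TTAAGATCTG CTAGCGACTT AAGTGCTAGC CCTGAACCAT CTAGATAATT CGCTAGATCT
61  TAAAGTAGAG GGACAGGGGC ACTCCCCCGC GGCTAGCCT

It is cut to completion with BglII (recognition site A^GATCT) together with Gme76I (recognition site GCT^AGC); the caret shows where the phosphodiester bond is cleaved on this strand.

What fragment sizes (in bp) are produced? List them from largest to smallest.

39, 28, 15, 8, 5, 4 bp

BglII sites (AGATCT) start at positions 4, 55.
BglII cuts after the first base of each site, so after positions 4, 55.
Gme76I sites (GCTAGC) start at positions 10, 25, 92.
Gme76I cuts after base 3 of each site, so after positions 12, 27, 94.
Combined cut positions: 4, 12, 27, 55, 94.
Linear molecule, 5 cuts → 6 fragments:
  1–4 → 4 bp
  5–12 → 8 bp
  13–27 → 15 bp
  28–55 → 28 bp
  56–94 → 39 bp
  95–99 → 5 bp
Sorted largest to smallest: 39, 28, 15, 8, 5, 4 bp.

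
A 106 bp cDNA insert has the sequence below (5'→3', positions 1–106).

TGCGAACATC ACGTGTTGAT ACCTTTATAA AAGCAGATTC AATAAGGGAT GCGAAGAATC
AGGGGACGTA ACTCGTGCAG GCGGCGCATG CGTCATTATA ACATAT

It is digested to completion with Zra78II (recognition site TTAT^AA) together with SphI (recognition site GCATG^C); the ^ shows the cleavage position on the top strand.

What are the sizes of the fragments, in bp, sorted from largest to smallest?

Zra78II sites (TTATAA) start at positions 25, 96.
Zra78II cuts after base 4 of each site, so after positions 28, 99.
The SphI site (GCATGC) starts at position 86.
SphI cuts after base 5 of each site (before the last base), so after position 90.
Combined cut positions: 28, 90, 99.
Linear molecule, 3 cuts → 4 fragments:
  1–28 → 28 bp
  29–90 → 62 bp
  91–99 → 9 bp
  100–106 → 7 bp
Sorted largest to smallest: 62, 28, 9, 7 bp.

62, 28, 9, 7 bp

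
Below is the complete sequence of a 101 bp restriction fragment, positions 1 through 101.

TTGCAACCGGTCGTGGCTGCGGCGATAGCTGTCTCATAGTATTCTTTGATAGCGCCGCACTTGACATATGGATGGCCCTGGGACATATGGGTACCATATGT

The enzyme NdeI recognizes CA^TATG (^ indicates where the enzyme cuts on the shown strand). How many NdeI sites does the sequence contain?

CATATG occurs starting at positions 65, 84, 95.
NdeI cuts at 3 sites.

3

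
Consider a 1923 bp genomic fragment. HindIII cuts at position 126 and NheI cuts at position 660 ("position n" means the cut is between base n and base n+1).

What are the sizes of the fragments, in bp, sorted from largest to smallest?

1263, 534, 126 bp

Combined cut positions (sorted): 126, 660.
Linear molecule, 2 cuts → 3 fragments:
  126 − 0 = 126 bp
  660 − 126 = 534 bp
  1923 − 660 = 1263 bp
Sorted largest to smallest: 1263, 534, 126 bp.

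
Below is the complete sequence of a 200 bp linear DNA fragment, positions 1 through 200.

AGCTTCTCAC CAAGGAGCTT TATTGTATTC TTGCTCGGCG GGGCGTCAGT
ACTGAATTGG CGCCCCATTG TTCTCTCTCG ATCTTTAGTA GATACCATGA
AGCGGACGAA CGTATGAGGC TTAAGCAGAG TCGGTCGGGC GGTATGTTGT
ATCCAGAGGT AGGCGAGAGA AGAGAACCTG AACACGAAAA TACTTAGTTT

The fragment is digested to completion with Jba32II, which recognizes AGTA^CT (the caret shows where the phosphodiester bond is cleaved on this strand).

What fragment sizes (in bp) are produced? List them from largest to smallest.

The Jba32II site (AGTACT) starts at position 48.
Jba32II cuts after base 4 of each site, so after position 51.
Linear molecule, 1 cut → 2 fragments:
  1–51 → 51 bp
  52–200 → 149 bp
Sorted largest to smallest: 149, 51 bp.

149, 51 bp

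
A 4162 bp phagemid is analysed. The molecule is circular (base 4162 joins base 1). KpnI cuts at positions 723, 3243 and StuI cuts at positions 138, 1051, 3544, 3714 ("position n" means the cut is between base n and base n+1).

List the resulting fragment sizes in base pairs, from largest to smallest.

Combined cut positions (sorted): 138, 723, 1051, 3243, 3544, 3714.
Circular molecule, 6 cuts → 6 fragments:
  723 − 138 = 585 bp
  1051 − 723 = 328 bp
  3243 − 1051 = 2192 bp
  3544 − 3243 = 301 bp
  3714 − 3544 = 170 bp
  wrap: 4162 − 3714 + 138 = 586 bp
Sorted largest to smallest: 2192, 586, 585, 328, 301, 170 bp.

2192, 586, 585, 328, 301, 170 bp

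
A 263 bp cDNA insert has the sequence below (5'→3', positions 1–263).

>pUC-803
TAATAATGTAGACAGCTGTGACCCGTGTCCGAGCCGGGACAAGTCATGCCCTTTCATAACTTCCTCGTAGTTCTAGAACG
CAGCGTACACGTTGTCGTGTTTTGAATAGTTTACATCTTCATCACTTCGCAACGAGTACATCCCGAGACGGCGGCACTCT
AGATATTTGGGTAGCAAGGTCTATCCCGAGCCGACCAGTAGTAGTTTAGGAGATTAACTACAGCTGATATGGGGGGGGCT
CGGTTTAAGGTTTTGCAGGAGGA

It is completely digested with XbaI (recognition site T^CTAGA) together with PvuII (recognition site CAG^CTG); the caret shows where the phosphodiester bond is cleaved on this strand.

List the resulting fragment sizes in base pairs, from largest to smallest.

86, 65, 57, 40, 15 bp

XbaI sites (TCTAGA) start at positions 72, 158.
XbaI cuts after the first base of each site, so after positions 72, 158.
PvuII sites (CAGCTG) start at positions 13, 221.
PvuII cuts after base 3 of each site, so after positions 15, 223.
Combined cut positions: 15, 72, 158, 223.
Linear molecule, 4 cuts → 5 fragments:
  1–15 → 15 bp
  16–72 → 57 bp
  73–158 → 86 bp
  159–223 → 65 bp
  224–263 → 40 bp
Sorted largest to smallest: 86, 65, 57, 40, 15 bp.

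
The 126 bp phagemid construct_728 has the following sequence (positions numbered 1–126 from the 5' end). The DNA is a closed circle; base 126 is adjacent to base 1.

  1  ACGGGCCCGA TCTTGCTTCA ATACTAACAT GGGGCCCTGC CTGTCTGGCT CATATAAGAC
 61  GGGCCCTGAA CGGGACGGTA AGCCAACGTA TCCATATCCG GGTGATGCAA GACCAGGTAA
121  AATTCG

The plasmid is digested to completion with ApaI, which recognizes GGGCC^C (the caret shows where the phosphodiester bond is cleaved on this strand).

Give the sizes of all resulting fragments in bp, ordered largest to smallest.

ApaI sites (GGGCCC) start at positions 3, 32, 61.
ApaI cuts after base 5 of each site (before the last base), so after positions 7, 36, 65.
Circular molecule, 3 cuts → 3 fragments:
  8–36 → 29 bp
  37–65 → 29 bp
  66–126 then 1–7 → 61 + 7 = 68 bp
Sorted largest to smallest: 68, 29, 29 bp.

68, 29, 29 bp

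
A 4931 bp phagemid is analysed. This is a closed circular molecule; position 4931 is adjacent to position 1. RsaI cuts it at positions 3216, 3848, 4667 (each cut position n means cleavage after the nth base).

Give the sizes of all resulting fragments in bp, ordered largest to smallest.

Circular molecule, 3 cuts → 3 fragments:
  3848 − 3216 = 632 bp
  4667 − 3848 = 819 bp
  wrap: 4931 − 4667 + 3216 = 3480 bp
Sorted largest to smallest: 3480, 819, 632 bp.

3480, 819, 632 bp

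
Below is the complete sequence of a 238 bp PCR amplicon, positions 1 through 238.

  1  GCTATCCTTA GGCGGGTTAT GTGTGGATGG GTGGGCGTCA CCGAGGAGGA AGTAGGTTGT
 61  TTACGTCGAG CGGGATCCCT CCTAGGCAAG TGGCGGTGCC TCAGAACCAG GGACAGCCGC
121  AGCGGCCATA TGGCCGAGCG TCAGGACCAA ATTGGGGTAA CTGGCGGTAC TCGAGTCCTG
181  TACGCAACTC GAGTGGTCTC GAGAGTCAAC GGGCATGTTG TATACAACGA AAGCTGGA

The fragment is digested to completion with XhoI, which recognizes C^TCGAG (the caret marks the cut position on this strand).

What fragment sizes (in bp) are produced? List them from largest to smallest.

XhoI sites (CTCGAG) start at positions 170, 188, 198.
XhoI cuts after the first base of each site, so after positions 170, 188, 198.
Linear molecule, 3 cuts → 4 fragments:
  1–170 → 170 bp
  171–188 → 18 bp
  189–198 → 10 bp
  199–238 → 40 bp
Sorted largest to smallest: 170, 40, 18, 10 bp.

170, 40, 18, 10 bp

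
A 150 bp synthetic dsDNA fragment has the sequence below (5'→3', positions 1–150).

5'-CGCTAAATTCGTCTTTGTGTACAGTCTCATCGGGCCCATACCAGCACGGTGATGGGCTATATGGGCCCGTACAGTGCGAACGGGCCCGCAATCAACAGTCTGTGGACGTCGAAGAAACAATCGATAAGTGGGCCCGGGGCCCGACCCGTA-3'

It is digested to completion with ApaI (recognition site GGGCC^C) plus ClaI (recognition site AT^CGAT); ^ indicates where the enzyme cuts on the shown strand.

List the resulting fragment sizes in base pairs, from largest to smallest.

ApaI sites (GGGCCC) start at positions 32, 63, 82, 130, 137.
ApaI cuts after base 5 of each site (before the last base), so after positions 36, 67, 86, 134, 141.
The ClaI site (ATCGAT) starts at position 120.
ClaI cuts after base 2 of each site, so after position 121.
Combined cut positions: 36, 67, 86, 121, 134, 141.
Linear molecule, 6 cuts → 7 fragments:
  1–36 → 36 bp
  37–67 → 31 bp
  68–86 → 19 bp
  87–121 → 35 bp
  122–134 → 13 bp
  135–141 → 7 bp
  142–150 → 9 bp
Sorted largest to smallest: 36, 35, 31, 19, 13, 9, 7 bp.

36, 35, 31, 19, 13, 9, 7 bp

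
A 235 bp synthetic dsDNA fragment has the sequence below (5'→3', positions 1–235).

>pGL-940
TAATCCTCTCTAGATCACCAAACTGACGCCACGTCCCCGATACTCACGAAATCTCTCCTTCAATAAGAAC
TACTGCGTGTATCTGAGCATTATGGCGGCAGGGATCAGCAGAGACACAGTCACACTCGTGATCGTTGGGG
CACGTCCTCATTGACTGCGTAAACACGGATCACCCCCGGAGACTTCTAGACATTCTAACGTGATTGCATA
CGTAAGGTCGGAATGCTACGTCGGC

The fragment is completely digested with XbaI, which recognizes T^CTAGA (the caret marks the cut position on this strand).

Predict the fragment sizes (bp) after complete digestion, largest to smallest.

XbaI sites (TCTAGA) start at positions 9, 185.
XbaI cuts after the first base of each site, so after positions 9, 185.
Linear molecule, 2 cuts → 3 fragments:
  1–9 → 9 bp
  10–185 → 176 bp
  186–235 → 50 bp
Sorted largest to smallest: 176, 50, 9 bp.

176, 50, 9 bp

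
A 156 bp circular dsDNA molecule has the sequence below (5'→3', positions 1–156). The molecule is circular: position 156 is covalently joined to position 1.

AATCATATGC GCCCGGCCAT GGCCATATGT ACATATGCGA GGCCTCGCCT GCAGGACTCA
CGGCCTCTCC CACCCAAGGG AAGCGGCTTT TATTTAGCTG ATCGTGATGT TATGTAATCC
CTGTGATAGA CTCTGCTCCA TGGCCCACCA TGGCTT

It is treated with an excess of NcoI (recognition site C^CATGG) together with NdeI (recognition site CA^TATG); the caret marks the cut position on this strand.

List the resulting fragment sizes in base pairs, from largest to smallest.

NcoI sites (CCATGG) start at positions 17, 138, 148.
NcoI cuts after the first base of each site, so after positions 17, 138, 148.
NdeI sites (CATATG) start at positions 4, 24, 32.
NdeI cuts after base 2 of each site, so after positions 5, 25, 33.
Combined cut positions: 5, 17, 25, 33, 138, 148.
Circular molecule, 6 cuts → 6 fragments:
  6–17 → 12 bp
  18–25 → 8 bp
  26–33 → 8 bp
  34–138 → 105 bp
  139–148 → 10 bp
  149–156 then 1–5 → 8 + 5 = 13 bp
Sorted largest to smallest: 105, 13, 12, 10, 8, 8 bp.

105, 13, 12, 10, 8, 8 bp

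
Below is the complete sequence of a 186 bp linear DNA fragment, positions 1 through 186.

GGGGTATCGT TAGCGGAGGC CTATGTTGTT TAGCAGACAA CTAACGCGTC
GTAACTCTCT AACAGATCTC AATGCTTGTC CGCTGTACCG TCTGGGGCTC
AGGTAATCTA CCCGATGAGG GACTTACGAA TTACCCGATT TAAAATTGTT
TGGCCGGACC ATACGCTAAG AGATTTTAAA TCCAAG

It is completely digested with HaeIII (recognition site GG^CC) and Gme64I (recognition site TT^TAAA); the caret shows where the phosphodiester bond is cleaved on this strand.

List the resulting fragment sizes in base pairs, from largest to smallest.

121, 23, 19, 13, 10 bp

HaeIII sites (GGCC) start at positions 18, 152.
HaeIII cuts after base 2 of each site, so after positions 19, 153.
Gme64I sites (TTTAAA) start at positions 139, 175.
Gme64I cuts after base 2 of each site, so after positions 140, 176.
Combined cut positions: 19, 140, 153, 176.
Linear molecule, 4 cuts → 5 fragments:
  1–19 → 19 bp
  20–140 → 121 bp
  141–153 → 13 bp
  154–176 → 23 bp
  177–186 → 10 bp
Sorted largest to smallest: 121, 23, 19, 13, 10 bp.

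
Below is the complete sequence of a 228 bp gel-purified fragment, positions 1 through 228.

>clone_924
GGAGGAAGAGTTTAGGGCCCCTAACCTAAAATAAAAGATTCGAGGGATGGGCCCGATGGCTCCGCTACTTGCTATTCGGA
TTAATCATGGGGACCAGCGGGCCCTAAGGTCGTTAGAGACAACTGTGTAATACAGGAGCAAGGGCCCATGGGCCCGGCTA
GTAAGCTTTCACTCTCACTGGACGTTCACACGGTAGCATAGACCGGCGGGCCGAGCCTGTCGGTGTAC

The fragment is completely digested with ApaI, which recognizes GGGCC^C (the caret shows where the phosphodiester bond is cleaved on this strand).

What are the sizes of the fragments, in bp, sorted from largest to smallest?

74, 50, 43, 34, 19, 8 bp

ApaI sites (GGGCCC) start at positions 15, 49, 99, 142, 150.
ApaI cuts after base 5 of each site (before the last base), so after positions 19, 53, 103, 146, 154.
Linear molecule, 5 cuts → 6 fragments:
  1–19 → 19 bp
  20–53 → 34 bp
  54–103 → 50 bp
  104–146 → 43 bp
  147–154 → 8 bp
  155–228 → 74 bp
Sorted largest to smallest: 74, 50, 43, 34, 19, 8 bp.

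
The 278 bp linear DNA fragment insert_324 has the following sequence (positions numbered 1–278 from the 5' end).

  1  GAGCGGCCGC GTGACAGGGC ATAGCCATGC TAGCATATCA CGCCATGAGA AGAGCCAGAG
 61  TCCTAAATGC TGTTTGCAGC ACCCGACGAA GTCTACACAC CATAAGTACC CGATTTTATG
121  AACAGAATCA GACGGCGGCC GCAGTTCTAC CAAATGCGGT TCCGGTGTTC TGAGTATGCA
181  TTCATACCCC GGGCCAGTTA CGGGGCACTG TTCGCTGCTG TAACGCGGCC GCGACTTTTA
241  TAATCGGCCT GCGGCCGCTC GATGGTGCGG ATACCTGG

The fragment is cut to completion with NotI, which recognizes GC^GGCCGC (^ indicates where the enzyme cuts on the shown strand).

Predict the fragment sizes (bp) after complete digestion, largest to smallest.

NotI sites (GCGGCCGC) start at positions 3, 135, 225, 251.
NotI cuts after base 2 of each site, so after positions 4, 136, 226, 252.
Linear molecule, 4 cuts → 5 fragments:
  1–4 → 4 bp
  5–136 → 132 bp
  137–226 → 90 bp
  227–252 → 26 bp
  253–278 → 26 bp
Sorted largest to smallest: 132, 90, 26, 26, 4 bp.

132, 90, 26, 26, 4 bp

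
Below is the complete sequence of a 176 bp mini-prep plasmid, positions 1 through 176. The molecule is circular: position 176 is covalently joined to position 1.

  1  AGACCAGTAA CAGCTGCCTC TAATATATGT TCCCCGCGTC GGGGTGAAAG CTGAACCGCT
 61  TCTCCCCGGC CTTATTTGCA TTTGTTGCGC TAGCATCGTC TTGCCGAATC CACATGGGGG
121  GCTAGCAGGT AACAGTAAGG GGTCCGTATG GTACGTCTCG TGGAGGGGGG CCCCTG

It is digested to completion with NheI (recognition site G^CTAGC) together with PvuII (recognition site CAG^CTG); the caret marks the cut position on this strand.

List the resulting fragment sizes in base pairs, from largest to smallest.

76, 68, 32 bp

NheI sites (GCTAGC) start at positions 89, 121.
NheI cuts after the first base of each site, so after positions 89, 121.
The PvuII site (CAGCTG) starts at position 11.
PvuII cuts after base 3 of each site, so after position 13.
Combined cut positions: 13, 89, 121.
Circular molecule, 3 cuts → 3 fragments:
  14–89 → 76 bp
  90–121 → 32 bp
  122–176 then 1–13 → 55 + 13 = 68 bp
Sorted largest to smallest: 76, 68, 32 bp.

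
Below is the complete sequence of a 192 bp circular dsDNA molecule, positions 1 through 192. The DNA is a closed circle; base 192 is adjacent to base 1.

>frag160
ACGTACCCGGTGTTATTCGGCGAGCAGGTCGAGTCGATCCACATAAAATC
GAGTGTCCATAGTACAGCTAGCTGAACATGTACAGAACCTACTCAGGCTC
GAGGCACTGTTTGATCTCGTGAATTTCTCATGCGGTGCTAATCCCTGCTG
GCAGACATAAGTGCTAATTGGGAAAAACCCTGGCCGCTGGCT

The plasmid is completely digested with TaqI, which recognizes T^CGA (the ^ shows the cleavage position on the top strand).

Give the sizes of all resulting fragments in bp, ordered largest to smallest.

122, 50, 15, 5 bp

TaqI sites (TCGA) start at positions 29, 34, 49, 99.
TaqI cuts after the first base of each site, so after positions 29, 34, 49, 99.
Circular molecule, 4 cuts → 4 fragments:
  30–34 → 5 bp
  35–49 → 15 bp
  50–99 → 50 bp
  100–192 then 1–29 → 93 + 29 = 122 bp
Sorted largest to smallest: 122, 50, 15, 5 bp.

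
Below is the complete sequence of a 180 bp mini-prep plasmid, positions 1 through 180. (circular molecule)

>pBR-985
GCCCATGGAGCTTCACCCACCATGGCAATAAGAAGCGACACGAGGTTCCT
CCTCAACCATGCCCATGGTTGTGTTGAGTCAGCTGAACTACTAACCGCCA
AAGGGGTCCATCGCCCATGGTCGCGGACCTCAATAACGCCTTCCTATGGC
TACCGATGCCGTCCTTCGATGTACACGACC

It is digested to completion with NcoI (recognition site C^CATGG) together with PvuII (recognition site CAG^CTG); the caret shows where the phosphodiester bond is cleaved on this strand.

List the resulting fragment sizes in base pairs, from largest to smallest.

NcoI sites (CCATGG) start at positions 3, 20, 63, 115.
NcoI cuts after the first base of each site, so after positions 3, 20, 63, 115.
The PvuII site (CAGCTG) starts at position 80.
PvuII cuts after base 3 of each site, so after position 82.
Combined cut positions: 3, 20, 63, 82, 115.
Circular molecule, 5 cuts → 5 fragments:
  4–20 → 17 bp
  21–63 → 43 bp
  64–82 → 19 bp
  83–115 → 33 bp
  116–180 then 1–3 → 65 + 3 = 68 bp
Sorted largest to smallest: 68, 43, 33, 19, 17 bp.

68, 43, 33, 19, 17 bp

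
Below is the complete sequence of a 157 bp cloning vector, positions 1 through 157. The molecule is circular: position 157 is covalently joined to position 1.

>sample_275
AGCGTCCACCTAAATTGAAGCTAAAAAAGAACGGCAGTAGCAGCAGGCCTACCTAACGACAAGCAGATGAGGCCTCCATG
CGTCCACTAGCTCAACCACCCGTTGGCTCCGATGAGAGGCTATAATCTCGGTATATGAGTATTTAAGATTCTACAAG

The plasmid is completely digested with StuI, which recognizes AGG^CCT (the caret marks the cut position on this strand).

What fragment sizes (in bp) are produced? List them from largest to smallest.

StuI sites (AGGCCT) start at positions 45, 70.
StuI cuts after base 3 of each site, so after positions 47, 72.
Circular molecule, 2 cuts → 2 fragments:
  48–72 → 25 bp
  73–157 then 1–47 → 85 + 47 = 132 bp
Sorted largest to smallest: 132, 25 bp.

132, 25 bp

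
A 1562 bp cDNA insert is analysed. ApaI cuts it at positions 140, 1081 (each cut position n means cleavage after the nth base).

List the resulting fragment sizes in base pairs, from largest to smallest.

Linear molecule, 2 cuts → 3 fragments:
  140 − 0 = 140 bp
  1081 − 140 = 941 bp
  1562 − 1081 = 481 bp
Sorted largest to smallest: 941, 481, 140 bp.

941, 481, 140 bp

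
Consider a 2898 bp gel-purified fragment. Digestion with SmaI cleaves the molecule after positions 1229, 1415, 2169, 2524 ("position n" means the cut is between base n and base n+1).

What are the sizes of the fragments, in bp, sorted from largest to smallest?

1229, 754, 374, 355, 186 bp

Linear molecule, 4 cuts → 5 fragments:
  1229 − 0 = 1229 bp
  1415 − 1229 = 186 bp
  2169 − 1415 = 754 bp
  2524 − 2169 = 355 bp
  2898 − 2524 = 374 bp
Sorted largest to smallest: 1229, 754, 374, 355, 186 bp.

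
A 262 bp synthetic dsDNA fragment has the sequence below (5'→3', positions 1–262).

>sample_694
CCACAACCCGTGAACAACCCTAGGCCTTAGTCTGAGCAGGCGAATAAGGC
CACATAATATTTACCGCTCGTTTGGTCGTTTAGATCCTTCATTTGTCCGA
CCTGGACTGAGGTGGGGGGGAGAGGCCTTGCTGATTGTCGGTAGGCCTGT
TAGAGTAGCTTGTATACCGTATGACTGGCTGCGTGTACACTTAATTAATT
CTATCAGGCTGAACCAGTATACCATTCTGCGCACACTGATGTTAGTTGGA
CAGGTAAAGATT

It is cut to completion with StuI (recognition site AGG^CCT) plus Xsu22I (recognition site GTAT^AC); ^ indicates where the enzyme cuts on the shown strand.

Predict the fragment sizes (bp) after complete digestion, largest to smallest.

StuI sites (AGGCCT) start at positions 22, 123, 143.
StuI cuts after base 3 of each site, so after positions 24, 125, 145.
Xsu22I sites (GTATAC) start at positions 162, 217.
Xsu22I cuts after base 4 of each site, so after positions 165, 220.
Combined cut positions: 24, 125, 145, 165, 220.
Linear molecule, 5 cuts → 6 fragments:
  1–24 → 24 bp
  25–125 → 101 bp
  126–145 → 20 bp
  146–165 → 20 bp
  166–220 → 55 bp
  221–262 → 42 bp
Sorted largest to smallest: 101, 55, 42, 24, 20, 20 bp.

101, 55, 42, 24, 20, 20 bp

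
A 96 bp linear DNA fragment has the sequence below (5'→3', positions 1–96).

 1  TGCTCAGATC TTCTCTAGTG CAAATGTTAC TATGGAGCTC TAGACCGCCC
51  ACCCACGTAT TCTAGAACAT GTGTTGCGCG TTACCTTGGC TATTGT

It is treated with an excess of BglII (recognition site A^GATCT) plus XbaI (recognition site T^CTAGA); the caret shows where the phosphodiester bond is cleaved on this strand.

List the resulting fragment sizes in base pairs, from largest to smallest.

35, 33, 22, 6 bp

The BglII site (AGATCT) starts at position 6.
BglII cuts after the first base of each site, so after position 6.
XbaI sites (TCTAGA) start at positions 39, 61.
XbaI cuts after the first base of each site, so after positions 39, 61.
Combined cut positions: 6, 39, 61.
Linear molecule, 3 cuts → 4 fragments:
  1–6 → 6 bp
  7–39 → 33 bp
  40–61 → 22 bp
  62–96 → 35 bp
Sorted largest to smallest: 35, 33, 22, 6 bp.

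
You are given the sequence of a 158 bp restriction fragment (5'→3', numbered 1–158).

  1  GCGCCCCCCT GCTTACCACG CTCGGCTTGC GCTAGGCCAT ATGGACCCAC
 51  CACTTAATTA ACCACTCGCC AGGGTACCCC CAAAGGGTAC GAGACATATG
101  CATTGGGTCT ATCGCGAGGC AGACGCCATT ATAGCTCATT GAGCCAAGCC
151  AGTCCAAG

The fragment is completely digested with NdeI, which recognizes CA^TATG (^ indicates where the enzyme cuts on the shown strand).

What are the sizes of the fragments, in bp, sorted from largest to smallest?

NdeI sites (CATATG) start at positions 38, 95.
NdeI cuts after base 2 of each site, so after positions 39, 96.
Linear molecule, 2 cuts → 3 fragments:
  1–39 → 39 bp
  40–96 → 57 bp
  97–158 → 62 bp
Sorted largest to smallest: 62, 57, 39 bp.

62, 57, 39 bp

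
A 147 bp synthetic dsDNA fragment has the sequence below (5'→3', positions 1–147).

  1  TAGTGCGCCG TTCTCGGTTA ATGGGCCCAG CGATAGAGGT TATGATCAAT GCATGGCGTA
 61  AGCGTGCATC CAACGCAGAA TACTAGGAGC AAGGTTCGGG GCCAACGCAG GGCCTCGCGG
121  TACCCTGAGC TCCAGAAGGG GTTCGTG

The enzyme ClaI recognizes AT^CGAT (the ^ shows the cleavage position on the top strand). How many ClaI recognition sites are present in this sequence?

0

No occurrence of ATCGAT is present in the sequence.
ClaI does not cut: 0 sites.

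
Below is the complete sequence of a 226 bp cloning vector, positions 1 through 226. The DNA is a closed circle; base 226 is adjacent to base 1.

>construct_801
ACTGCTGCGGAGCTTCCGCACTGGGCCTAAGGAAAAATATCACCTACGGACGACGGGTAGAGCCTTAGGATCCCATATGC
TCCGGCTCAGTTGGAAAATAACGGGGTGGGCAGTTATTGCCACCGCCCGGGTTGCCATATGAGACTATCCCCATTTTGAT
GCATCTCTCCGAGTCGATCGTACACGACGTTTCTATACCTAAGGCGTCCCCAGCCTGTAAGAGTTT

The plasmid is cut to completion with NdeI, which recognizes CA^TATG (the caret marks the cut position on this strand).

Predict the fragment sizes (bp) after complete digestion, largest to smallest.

164, 62 bp

NdeI sites (CATATG) start at positions 74, 136.
NdeI cuts after base 2 of each site, so after positions 75, 137.
Circular molecule, 2 cuts → 2 fragments:
  76–137 → 62 bp
  138–226 then 1–75 → 89 + 75 = 164 bp
Sorted largest to smallest: 164, 62 bp.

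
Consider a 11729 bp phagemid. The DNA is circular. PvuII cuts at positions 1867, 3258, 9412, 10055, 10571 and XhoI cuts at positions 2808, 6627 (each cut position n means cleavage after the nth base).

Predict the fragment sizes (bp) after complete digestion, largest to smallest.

Combined cut positions (sorted): 1867, 2808, 3258, 6627, 9412, 10055, 10571.
Circular molecule, 7 cuts → 7 fragments:
  2808 − 1867 = 941 bp
  3258 − 2808 = 450 bp
  6627 − 3258 = 3369 bp
  9412 − 6627 = 2785 bp
  10055 − 9412 = 643 bp
  10571 − 10055 = 516 bp
  wrap: 11729 − 10571 + 1867 = 3025 bp
Sorted largest to smallest: 3369, 3025, 2785, 941, 643, 516, 450 bp.

3369, 3025, 2785, 941, 643, 516, 450 bp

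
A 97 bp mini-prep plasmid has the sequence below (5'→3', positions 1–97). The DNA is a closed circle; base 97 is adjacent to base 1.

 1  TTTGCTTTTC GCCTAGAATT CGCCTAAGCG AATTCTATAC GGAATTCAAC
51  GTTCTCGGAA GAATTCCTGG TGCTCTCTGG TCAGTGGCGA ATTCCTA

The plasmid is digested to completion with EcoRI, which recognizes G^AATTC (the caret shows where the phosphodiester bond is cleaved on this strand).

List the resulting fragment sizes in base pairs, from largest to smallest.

EcoRI sites (GAATTC) start at positions 16, 30, 42, 61, 89.
EcoRI cuts after the first base of each site, so after positions 16, 30, 42, 61, 89.
Circular molecule, 5 cuts → 5 fragments:
  17–30 → 14 bp
  31–42 → 12 bp
  43–61 → 19 bp
  62–89 → 28 bp
  90–97 then 1–16 → 8 + 16 = 24 bp
Sorted largest to smallest: 28, 24, 19, 14, 12 bp.

28, 24, 19, 14, 12 bp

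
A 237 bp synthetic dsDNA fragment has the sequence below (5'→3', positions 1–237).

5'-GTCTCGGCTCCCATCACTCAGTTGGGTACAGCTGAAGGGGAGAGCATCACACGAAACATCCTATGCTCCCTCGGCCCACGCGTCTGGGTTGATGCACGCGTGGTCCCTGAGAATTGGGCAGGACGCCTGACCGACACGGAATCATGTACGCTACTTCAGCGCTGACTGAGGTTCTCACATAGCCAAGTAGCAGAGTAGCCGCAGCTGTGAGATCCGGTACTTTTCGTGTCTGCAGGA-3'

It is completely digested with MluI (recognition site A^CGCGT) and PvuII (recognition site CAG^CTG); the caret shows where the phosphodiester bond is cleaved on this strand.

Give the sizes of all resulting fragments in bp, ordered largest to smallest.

108, 47, 33, 31, 18 bp

MluI sites (ACGCGT) start at positions 78, 96.
MluI cuts after the first base of each site, so after positions 78, 96.
PvuII sites (CAGCTG) start at positions 29, 202.
PvuII cuts after base 3 of each site, so after positions 31, 204.
Combined cut positions: 31, 78, 96, 204.
Linear molecule, 4 cuts → 5 fragments:
  1–31 → 31 bp
  32–78 → 47 bp
  79–96 → 18 bp
  97–204 → 108 bp
  205–237 → 33 bp
Sorted largest to smallest: 108, 47, 33, 31, 18 bp.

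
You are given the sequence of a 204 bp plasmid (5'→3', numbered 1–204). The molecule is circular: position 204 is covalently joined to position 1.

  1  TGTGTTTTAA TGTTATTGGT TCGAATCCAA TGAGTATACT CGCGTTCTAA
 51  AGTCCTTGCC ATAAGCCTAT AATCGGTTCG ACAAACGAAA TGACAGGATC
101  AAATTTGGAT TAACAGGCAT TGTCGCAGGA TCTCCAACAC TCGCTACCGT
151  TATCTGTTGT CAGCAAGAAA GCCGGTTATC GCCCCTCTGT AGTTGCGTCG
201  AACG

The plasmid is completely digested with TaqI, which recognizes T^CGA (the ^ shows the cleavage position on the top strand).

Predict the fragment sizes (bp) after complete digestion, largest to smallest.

TaqI sites (TCGA) start at positions 21, 78, 198.
TaqI cuts after the first base of each site, so after positions 21, 78, 198.
Circular molecule, 3 cuts → 3 fragments:
  22–78 → 57 bp
  79–198 → 120 bp
  199–204 then 1–21 → 6 + 21 = 27 bp
Sorted largest to smallest: 120, 57, 27 bp.

120, 57, 27 bp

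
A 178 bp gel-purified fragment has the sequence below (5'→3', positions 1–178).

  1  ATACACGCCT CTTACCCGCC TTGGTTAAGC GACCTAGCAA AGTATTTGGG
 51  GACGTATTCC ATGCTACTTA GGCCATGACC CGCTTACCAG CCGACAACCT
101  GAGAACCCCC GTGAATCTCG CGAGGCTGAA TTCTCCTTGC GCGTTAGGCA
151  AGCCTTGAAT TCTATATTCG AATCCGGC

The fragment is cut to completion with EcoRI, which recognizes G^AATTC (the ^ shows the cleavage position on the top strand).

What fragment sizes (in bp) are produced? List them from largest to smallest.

128, 29, 21 bp

EcoRI sites (GAATTC) start at positions 128, 157.
EcoRI cuts after the first base of each site, so after positions 128, 157.
Linear molecule, 2 cuts → 3 fragments:
  1–128 → 128 bp
  129–157 → 29 bp
  158–178 → 21 bp
Sorted largest to smallest: 128, 29, 21 bp.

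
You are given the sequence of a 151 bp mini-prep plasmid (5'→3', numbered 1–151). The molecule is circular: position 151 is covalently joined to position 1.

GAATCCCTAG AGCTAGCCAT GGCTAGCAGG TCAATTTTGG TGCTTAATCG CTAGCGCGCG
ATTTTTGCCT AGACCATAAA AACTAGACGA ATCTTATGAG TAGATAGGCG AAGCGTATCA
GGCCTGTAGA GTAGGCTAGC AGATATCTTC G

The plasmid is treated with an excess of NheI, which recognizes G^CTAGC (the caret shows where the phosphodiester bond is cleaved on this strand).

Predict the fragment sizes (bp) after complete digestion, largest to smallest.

85, 28, 28, 10 bp

NheI sites (GCTAGC) start at positions 12, 22, 50, 135.
NheI cuts after the first base of each site, so after positions 12, 22, 50, 135.
Circular molecule, 4 cuts → 4 fragments:
  13–22 → 10 bp
  23–50 → 28 bp
  51–135 → 85 bp
  136–151 then 1–12 → 16 + 12 = 28 bp
Sorted largest to smallest: 85, 28, 28, 10 bp.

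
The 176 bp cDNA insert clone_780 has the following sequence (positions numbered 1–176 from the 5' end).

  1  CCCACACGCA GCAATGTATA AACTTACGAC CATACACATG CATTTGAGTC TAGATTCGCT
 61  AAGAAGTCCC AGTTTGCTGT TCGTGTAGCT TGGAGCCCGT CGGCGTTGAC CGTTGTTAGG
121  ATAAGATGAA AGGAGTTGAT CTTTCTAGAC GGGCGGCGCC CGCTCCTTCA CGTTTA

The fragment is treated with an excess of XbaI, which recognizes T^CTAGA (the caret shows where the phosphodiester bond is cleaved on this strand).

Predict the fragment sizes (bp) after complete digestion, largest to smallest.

XbaI sites (TCTAGA) start at positions 49, 144.
XbaI cuts after the first base of each site, so after positions 49, 144.
Linear molecule, 2 cuts → 3 fragments:
  1–49 → 49 bp
  50–144 → 95 bp
  145–176 → 32 bp
Sorted largest to smallest: 95, 49, 32 bp.

95, 49, 32 bp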